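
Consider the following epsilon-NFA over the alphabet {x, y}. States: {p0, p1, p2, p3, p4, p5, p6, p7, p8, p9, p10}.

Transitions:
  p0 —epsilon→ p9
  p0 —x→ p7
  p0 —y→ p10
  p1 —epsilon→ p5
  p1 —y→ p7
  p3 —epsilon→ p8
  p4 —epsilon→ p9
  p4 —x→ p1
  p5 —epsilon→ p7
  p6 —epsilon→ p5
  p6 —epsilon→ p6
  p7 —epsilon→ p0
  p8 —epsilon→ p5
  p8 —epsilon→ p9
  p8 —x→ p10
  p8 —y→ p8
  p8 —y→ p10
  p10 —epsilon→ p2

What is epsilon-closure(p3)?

{p0, p3, p5, p7, p8, p9}

Start with {p3}.
From p3 via epsilon: add p8.
From p8 via epsilon: add p5, p9.
From p5 via epsilon: add p7.
From p7 via epsilon: add p0.
No new states can be added; the closed set is {p0, p3, p5, p7, p8, p9}.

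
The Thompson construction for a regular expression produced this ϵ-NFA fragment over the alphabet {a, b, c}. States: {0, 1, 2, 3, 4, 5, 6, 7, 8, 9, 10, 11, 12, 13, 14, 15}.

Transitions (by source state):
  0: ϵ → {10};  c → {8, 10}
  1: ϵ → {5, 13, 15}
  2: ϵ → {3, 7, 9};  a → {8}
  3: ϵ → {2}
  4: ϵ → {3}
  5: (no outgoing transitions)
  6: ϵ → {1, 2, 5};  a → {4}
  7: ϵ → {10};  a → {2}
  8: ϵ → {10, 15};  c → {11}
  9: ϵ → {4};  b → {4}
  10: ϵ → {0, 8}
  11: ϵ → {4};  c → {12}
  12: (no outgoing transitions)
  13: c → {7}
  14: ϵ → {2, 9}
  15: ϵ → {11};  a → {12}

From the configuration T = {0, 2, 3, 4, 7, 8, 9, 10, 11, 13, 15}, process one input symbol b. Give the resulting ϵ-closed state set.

9 on b → {4}.
No b-transition from 0, 2, 3, 4, 7, 8, 10, 11, 13, 15.
Union after reading b: {4}.
Now take the ϵ-closure:
From 4 via ϵ: add 3.
From 3 via ϵ: add 2.
From 2 via ϵ: add 7, 9.
From 7 via ϵ: add 10.
From 10 via ϵ: add 0, 8.
From 8 via ϵ: add 15.
From 15 via ϵ: add 11.
No new states can be added; the closed set is {0, 2, 3, 4, 7, 8, 9, 10, 11, 15}.

{0, 2, 3, 4, 7, 8, 9, 10, 11, 15}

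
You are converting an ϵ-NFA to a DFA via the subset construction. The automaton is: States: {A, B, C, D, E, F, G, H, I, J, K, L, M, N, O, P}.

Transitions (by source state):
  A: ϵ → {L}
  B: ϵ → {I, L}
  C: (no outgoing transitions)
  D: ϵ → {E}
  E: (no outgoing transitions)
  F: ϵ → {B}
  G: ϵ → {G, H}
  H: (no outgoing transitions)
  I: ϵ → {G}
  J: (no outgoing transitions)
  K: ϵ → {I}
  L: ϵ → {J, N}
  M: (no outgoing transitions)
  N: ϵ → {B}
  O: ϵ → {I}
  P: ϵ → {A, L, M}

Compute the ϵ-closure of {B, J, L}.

{B, G, H, I, J, L, N}

Start with {B, J, L}.
From B via ϵ: add I.
From L via ϵ: add N.
From I via ϵ: add G.
From G via ϵ: add H.
No new states can be added; the closed set is {B, G, H, I, J, L, N}.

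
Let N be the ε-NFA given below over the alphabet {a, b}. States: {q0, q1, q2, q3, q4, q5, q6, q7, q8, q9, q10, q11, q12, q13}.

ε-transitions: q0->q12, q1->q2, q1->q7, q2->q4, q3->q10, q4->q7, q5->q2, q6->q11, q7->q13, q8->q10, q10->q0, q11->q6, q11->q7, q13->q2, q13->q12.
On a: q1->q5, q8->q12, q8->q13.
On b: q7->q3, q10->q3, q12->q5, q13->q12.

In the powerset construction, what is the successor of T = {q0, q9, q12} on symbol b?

{q2, q4, q5, q7, q12, q13}

q12 on b → {q5}.
No b-transition from q0, q9.
Union after reading b: {q5}.
Now take the ε-closure:
From q5 via ε: add q2.
From q2 via ε: add q4.
From q4 via ε: add q7.
From q7 via ε: add q13.
From q13 via ε: add q12.
No new states can be added; the closed set is {q2, q4, q5, q7, q12, q13}.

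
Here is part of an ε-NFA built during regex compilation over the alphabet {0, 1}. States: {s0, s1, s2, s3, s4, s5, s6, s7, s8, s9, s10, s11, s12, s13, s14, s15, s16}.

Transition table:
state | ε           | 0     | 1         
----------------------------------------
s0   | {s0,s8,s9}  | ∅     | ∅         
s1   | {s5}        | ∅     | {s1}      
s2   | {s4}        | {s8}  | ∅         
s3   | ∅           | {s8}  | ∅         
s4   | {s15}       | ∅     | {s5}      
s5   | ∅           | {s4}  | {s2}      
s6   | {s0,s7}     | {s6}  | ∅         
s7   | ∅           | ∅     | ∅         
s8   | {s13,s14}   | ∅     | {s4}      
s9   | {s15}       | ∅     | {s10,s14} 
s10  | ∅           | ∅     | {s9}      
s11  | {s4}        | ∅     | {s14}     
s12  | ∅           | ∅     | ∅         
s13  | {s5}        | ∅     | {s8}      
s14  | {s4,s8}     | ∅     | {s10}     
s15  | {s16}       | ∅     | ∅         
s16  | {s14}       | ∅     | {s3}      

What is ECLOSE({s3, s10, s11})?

Start with {s3, s10, s11}.
From s11 via ε: add s4.
From s4 via ε: add s15.
From s15 via ε: add s16.
From s16 via ε: add s14.
From s14 via ε: add s8.
From s8 via ε: add s13.
From s13 via ε: add s5.
No new states can be added; the closed set is {s3, s4, s5, s8, s10, s11, s13, s14, s15, s16}.

{s3, s4, s5, s8, s10, s11, s13, s14, s15, s16}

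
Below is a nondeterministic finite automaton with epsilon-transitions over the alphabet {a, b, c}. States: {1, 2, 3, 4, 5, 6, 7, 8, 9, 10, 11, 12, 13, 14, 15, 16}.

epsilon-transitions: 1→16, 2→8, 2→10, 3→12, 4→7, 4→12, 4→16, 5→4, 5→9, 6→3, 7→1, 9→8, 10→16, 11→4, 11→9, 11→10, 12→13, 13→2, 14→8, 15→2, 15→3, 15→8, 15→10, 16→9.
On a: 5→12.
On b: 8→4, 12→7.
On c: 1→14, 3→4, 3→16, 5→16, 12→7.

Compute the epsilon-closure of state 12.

Start with {12}.
From 12 via epsilon: add 13.
From 13 via epsilon: add 2.
From 2 via epsilon: add 8, 10.
From 10 via epsilon: add 16.
From 16 via epsilon: add 9.
No new states can be added; the closed set is {2, 8, 9, 10, 12, 13, 16}.

{2, 8, 9, 10, 12, 13, 16}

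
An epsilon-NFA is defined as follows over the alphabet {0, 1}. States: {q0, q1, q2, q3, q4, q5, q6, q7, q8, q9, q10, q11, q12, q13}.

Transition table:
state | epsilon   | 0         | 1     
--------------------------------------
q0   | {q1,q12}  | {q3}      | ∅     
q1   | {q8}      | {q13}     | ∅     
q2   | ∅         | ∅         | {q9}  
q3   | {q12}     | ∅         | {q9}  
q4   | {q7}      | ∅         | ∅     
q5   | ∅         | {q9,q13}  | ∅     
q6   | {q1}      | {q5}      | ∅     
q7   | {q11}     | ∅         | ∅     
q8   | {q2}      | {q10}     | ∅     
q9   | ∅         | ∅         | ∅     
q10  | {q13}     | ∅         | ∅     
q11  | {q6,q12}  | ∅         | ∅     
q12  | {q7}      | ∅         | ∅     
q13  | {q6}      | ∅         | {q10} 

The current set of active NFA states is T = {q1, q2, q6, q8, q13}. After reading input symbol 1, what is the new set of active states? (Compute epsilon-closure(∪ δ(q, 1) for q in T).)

q2 on 1 → {q9}.
q13 on 1 → {q10}.
No 1-transition from q1, q6, q8.
Union after reading 1: {q9, q10}.
Now take the epsilon-closure:
From q10 via epsilon: add q13.
From q13 via epsilon: add q6.
From q6 via epsilon: add q1.
From q1 via epsilon: add q8.
From q8 via epsilon: add q2.
No new states can be added; the closed set is {q1, q2, q6, q8, q9, q10, q13}.

{q1, q2, q6, q8, q9, q10, q13}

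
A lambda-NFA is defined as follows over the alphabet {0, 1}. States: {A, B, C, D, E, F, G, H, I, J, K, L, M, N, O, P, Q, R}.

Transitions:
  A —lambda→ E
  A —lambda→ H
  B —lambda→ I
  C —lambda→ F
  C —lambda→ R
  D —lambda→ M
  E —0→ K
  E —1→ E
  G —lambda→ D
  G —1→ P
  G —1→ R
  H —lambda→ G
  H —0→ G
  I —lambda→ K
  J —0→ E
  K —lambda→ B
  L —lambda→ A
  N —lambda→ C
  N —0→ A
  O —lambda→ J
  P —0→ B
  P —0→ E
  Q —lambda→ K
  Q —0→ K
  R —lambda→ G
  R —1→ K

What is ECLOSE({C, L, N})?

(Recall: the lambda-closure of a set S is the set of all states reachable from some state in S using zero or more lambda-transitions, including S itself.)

Start with {C, L, N}.
From C via lambda: add F, R.
From L via lambda: add A.
From A via lambda: add E, H.
From R via lambda: add G.
From G via lambda: add D.
From D via lambda: add M.
No new states can be added; the closed set is {A, C, D, E, F, G, H, L, M, N, R}.

{A, C, D, E, F, G, H, L, M, N, R}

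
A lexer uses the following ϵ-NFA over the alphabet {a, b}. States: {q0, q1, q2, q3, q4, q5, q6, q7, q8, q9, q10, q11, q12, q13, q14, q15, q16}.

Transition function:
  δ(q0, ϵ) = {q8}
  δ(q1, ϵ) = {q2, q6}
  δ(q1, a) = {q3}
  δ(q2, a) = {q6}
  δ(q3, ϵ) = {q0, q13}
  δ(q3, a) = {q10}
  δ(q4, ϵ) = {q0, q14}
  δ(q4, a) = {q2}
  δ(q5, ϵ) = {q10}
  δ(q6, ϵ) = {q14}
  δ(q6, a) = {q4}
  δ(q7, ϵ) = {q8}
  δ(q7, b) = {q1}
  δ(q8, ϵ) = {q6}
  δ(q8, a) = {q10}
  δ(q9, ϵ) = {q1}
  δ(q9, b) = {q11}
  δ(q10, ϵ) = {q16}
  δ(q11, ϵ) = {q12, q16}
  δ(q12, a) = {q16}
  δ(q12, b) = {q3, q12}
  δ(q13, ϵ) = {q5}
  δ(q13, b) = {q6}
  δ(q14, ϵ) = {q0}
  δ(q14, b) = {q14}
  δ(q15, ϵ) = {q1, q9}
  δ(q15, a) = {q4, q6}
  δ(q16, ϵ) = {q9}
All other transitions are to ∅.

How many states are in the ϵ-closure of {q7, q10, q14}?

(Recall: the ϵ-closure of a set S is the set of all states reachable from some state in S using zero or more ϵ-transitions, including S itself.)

Start with {q7, q10, q14}.
From q7 via ϵ: add q8.
From q10 via ϵ: add q16.
From q14 via ϵ: add q0.
From q8 via ϵ: add q6.
From q16 via ϵ: add q9.
From q9 via ϵ: add q1.
From q1 via ϵ: add q2.
ϵ-closure = {q0, q1, q2, q6, q7, q8, q9, q10, q14, q16}, which has 10 states.

10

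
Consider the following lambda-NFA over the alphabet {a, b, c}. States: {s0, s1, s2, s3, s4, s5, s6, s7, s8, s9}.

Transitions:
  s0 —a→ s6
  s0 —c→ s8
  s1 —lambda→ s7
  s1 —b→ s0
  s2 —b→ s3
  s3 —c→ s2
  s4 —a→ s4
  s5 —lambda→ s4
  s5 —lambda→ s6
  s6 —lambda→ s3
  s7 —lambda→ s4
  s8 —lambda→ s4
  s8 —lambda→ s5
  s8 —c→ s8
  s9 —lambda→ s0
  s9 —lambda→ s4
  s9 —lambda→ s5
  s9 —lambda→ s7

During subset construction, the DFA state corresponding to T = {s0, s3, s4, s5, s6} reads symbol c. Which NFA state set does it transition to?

{s2, s3, s4, s5, s6, s8}

s0 on c → {s8}.
s3 on c → {s2}.
No c-transition from s4, s5, s6.
Union after reading c: {s2, s8}.
Now take the lambda-closure:
From s8 via lambda: add s4, s5.
From s5 via lambda: add s6.
From s6 via lambda: add s3.
No new states can be added; the closed set is {s2, s3, s4, s5, s6, s8}.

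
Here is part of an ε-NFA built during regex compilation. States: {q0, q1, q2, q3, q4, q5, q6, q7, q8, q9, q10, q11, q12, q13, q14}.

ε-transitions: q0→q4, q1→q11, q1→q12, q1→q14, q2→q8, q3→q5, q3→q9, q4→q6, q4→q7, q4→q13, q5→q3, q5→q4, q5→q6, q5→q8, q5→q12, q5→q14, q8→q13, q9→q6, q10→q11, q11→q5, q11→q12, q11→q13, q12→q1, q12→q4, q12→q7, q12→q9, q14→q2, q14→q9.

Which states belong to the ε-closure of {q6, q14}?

{q2, q6, q8, q9, q13, q14}

Start with {q6, q14}.
From q14 via ε: add q2, q9.
From q2 via ε: add q8.
From q8 via ε: add q13.
No new states can be added; the closed set is {q2, q6, q8, q9, q13, q14}.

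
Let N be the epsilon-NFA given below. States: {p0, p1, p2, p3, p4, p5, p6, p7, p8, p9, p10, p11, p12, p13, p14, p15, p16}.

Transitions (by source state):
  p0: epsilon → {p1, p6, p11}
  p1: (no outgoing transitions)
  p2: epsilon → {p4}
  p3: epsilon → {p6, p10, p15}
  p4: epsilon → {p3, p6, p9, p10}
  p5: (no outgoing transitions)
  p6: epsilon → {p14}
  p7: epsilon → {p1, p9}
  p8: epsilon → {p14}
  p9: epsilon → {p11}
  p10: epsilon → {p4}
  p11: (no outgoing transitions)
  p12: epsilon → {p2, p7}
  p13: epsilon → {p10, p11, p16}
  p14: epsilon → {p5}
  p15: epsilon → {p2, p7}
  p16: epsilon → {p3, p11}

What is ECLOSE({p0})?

{p0, p1, p5, p6, p11, p14}

Start with {p0}.
From p0 via epsilon: add p1, p6, p11.
From p6 via epsilon: add p14.
From p14 via epsilon: add p5.
No new states can be added; the closed set is {p0, p1, p5, p6, p11, p14}.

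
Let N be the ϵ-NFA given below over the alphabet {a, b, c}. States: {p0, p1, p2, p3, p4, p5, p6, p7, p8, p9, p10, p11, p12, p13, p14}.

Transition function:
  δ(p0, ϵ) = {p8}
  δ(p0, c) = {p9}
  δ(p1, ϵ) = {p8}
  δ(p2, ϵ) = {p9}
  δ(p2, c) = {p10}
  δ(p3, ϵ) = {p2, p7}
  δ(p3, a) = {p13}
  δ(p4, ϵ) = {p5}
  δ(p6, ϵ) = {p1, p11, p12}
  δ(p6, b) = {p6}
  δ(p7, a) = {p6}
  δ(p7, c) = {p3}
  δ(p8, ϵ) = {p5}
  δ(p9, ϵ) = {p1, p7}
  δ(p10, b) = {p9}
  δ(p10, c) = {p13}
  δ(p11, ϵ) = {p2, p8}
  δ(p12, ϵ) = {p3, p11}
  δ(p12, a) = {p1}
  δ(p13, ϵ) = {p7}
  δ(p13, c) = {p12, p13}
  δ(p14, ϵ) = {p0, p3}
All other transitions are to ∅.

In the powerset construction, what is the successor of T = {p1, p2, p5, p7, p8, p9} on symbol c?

p2 on c → {p10}.
p7 on c → {p3}.
No c-transition from p1, p5, p8, p9.
Union after reading c: {p3, p10}.
Now take the ϵ-closure:
From p3 via ϵ: add p2, p7.
From p2 via ϵ: add p9.
From p9 via ϵ: add p1.
From p1 via ϵ: add p8.
From p8 via ϵ: add p5.
No new states can be added; the closed set is {p1, p2, p3, p5, p7, p8, p9, p10}.

{p1, p2, p3, p5, p7, p8, p9, p10}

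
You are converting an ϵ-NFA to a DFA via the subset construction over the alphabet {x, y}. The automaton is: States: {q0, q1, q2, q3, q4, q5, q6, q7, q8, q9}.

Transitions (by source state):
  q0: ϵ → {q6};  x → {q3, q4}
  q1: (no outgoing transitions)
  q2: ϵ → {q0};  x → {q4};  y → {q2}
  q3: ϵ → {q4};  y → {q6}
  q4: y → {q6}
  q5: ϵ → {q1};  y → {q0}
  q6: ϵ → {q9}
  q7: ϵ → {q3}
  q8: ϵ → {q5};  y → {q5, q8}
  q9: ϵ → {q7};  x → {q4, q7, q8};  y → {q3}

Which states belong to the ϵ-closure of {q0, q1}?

{q0, q1, q3, q4, q6, q7, q9}

Start with {q0, q1}.
From q0 via ϵ: add q6.
From q6 via ϵ: add q9.
From q9 via ϵ: add q7.
From q7 via ϵ: add q3.
From q3 via ϵ: add q4.
No new states can be added; the closed set is {q0, q1, q3, q4, q6, q7, q9}.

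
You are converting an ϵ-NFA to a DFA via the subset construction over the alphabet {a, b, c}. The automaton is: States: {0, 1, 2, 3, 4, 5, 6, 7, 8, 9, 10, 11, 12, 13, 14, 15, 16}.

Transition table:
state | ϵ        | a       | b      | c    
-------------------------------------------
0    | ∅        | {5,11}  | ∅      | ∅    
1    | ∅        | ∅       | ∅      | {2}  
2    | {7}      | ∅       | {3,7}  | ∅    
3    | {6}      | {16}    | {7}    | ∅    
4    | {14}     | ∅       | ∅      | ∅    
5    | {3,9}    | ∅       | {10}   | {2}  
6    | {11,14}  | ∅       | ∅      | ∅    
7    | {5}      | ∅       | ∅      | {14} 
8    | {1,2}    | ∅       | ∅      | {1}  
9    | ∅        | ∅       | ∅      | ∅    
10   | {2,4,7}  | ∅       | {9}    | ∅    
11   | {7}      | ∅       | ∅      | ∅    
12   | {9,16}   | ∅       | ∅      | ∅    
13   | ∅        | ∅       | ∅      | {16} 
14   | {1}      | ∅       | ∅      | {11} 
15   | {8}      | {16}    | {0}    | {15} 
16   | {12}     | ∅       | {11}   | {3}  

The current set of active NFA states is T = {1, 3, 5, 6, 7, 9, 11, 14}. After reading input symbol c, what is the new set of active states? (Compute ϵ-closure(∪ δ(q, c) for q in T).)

1 on c → {2}.
5 on c → {2}.
7 on c → {14}.
14 on c → {11}.
No c-transition from 3, 6, 9, 11.
Union after reading c: {2, 11, 14}.
Now take the ϵ-closure:
From 2 via ϵ: add 7.
From 14 via ϵ: add 1.
From 7 via ϵ: add 5.
From 5 via ϵ: add 3, 9.
From 3 via ϵ: add 6.
No new states can be added; the closed set is {1, 2, 3, 5, 6, 7, 9, 11, 14}.

{1, 2, 3, 5, 6, 7, 9, 11, 14}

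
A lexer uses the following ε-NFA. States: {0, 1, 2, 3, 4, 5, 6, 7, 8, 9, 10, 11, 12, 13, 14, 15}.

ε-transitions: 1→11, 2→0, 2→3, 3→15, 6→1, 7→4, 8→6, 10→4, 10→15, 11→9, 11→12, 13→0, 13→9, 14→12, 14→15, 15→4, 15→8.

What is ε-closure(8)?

{1, 6, 8, 9, 11, 12}

Start with {8}.
From 8 via ε: add 6.
From 6 via ε: add 1.
From 1 via ε: add 11.
From 11 via ε: add 9, 12.
No new states can be added; the closed set is {1, 6, 8, 9, 11, 12}.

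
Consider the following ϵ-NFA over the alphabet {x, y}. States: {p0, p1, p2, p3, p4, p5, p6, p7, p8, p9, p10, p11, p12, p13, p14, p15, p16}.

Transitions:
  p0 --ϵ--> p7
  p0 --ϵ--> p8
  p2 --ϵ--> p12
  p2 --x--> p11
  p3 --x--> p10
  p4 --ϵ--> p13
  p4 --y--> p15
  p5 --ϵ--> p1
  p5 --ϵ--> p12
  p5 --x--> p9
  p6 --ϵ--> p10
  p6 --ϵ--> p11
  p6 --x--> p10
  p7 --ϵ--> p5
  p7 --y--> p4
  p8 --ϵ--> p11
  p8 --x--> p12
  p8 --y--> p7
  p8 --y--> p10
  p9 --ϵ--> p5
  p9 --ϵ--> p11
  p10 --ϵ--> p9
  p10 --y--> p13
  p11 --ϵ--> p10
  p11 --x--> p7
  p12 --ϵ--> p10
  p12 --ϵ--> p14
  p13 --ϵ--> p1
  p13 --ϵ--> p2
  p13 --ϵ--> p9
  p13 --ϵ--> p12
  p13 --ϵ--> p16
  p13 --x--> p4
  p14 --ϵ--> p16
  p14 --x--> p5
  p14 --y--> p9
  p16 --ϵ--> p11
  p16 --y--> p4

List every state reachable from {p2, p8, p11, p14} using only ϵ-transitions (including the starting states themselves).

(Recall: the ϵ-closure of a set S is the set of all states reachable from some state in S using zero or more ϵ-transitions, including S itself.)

Start with {p2, p8, p11, p14}.
From p2 via ϵ: add p12.
From p11 via ϵ: add p10.
From p14 via ϵ: add p16.
From p10 via ϵ: add p9.
From p9 via ϵ: add p5.
From p5 via ϵ: add p1.
No new states can be added; the closed set is {p1, p2, p5, p8, p9, p10, p11, p12, p14, p16}.

{p1, p2, p5, p8, p9, p10, p11, p12, p14, p16}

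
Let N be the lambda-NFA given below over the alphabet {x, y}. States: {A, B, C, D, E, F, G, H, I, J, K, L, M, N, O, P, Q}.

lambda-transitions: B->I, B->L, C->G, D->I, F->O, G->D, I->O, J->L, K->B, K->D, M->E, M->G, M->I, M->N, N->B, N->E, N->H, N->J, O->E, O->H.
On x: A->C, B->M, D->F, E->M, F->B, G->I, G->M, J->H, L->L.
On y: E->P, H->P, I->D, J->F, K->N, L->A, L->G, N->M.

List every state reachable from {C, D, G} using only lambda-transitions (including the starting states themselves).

Start with {C, D, G}.
From D via lambda: add I.
From I via lambda: add O.
From O via lambda: add E, H.
No new states can be added; the closed set is {C, D, E, G, H, I, O}.

{C, D, E, G, H, I, O}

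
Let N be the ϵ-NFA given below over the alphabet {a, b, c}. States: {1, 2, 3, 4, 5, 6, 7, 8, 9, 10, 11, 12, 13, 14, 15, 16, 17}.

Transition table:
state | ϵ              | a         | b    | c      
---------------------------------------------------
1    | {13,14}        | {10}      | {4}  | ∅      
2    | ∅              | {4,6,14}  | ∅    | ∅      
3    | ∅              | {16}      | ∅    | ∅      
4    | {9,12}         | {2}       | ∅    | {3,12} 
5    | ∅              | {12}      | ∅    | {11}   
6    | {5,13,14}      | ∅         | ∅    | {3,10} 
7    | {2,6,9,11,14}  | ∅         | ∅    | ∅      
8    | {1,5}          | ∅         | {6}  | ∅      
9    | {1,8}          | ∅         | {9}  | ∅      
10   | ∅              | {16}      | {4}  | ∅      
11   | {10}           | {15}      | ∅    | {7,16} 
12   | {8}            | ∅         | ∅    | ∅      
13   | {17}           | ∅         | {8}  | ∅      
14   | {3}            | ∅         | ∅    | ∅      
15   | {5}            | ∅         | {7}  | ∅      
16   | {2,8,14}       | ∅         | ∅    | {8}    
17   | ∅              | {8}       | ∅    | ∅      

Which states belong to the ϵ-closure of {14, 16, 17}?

{1, 2, 3, 5, 8, 13, 14, 16, 17}

Start with {14, 16, 17}.
From 14 via ϵ: add 3.
From 16 via ϵ: add 2, 8.
From 8 via ϵ: add 1, 5.
From 1 via ϵ: add 13.
No new states can be added; the closed set is {1, 2, 3, 5, 8, 13, 14, 16, 17}.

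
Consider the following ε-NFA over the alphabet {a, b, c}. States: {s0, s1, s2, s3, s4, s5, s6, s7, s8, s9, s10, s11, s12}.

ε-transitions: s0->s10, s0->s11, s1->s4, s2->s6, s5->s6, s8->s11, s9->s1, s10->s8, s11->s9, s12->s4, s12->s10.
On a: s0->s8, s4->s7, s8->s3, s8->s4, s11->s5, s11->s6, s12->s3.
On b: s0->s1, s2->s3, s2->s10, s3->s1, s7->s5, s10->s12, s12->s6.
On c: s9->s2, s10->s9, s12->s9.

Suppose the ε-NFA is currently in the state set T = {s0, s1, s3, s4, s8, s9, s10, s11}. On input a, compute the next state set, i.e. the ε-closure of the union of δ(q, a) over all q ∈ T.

s0 on a → {s8}.
s4 on a → {s7}.
s8 on a → {s3, s4}.
s11 on a → {s5, s6}.
No a-transition from s1, s3, s9, s10.
Union after reading a: {s3, s4, s5, s6, s7, s8}.
Now take the ε-closure:
From s8 via ε: add s11.
From s11 via ε: add s9.
From s9 via ε: add s1.
No new states can be added; the closed set is {s1, s3, s4, s5, s6, s7, s8, s9, s11}.

{s1, s3, s4, s5, s6, s7, s8, s9, s11}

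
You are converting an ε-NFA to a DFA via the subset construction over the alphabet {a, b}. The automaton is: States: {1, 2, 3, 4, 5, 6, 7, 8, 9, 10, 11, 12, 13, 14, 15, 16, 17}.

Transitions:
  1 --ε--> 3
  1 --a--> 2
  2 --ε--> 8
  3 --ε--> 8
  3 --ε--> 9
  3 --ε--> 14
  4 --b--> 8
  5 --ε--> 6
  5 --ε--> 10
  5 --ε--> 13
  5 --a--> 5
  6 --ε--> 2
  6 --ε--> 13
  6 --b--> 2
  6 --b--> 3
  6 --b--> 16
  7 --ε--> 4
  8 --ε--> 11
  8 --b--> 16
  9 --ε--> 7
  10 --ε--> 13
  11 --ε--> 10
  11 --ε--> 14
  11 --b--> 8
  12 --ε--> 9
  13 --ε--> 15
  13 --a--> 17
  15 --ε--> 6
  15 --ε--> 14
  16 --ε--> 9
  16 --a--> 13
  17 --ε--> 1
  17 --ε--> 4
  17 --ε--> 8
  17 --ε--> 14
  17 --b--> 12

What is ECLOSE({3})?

Start with {3}.
From 3 via ε: add 8, 9, 14.
From 8 via ε: add 11.
From 9 via ε: add 7.
From 7 via ε: add 4.
From 11 via ε: add 10.
From 10 via ε: add 13.
From 13 via ε: add 15.
From 15 via ε: add 6.
From 6 via ε: add 2.
No new states can be added; the closed set is {2, 3, 4, 6, 7, 8, 9, 10, 11, 13, 14, 15}.

{2, 3, 4, 6, 7, 8, 9, 10, 11, 13, 14, 15}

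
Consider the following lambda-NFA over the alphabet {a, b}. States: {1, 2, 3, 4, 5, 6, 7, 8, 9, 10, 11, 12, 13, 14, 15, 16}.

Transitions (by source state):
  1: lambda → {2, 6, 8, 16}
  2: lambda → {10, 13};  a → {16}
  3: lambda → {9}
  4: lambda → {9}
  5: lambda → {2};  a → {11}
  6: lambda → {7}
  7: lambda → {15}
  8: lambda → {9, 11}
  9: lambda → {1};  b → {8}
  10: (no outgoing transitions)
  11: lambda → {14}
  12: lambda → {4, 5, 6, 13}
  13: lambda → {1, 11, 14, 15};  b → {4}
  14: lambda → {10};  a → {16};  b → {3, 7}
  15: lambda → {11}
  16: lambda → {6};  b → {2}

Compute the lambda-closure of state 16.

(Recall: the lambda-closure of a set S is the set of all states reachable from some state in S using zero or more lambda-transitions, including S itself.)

{6, 7, 10, 11, 14, 15, 16}

Start with {16}.
From 16 via lambda: add 6.
From 6 via lambda: add 7.
From 7 via lambda: add 15.
From 15 via lambda: add 11.
From 11 via lambda: add 14.
From 14 via lambda: add 10.
No new states can be added; the closed set is {6, 7, 10, 11, 14, 15, 16}.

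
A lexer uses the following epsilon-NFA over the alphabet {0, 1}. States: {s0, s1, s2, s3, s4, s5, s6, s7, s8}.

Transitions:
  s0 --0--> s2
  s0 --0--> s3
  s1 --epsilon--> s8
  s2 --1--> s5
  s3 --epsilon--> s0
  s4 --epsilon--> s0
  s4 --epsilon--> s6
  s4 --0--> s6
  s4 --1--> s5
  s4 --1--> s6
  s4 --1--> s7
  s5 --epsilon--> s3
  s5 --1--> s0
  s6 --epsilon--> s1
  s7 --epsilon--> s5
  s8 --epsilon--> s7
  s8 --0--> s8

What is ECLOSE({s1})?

{s0, s1, s3, s5, s7, s8}

Start with {s1}.
From s1 via epsilon: add s8.
From s8 via epsilon: add s7.
From s7 via epsilon: add s5.
From s5 via epsilon: add s3.
From s3 via epsilon: add s0.
No new states can be added; the closed set is {s0, s1, s3, s5, s7, s8}.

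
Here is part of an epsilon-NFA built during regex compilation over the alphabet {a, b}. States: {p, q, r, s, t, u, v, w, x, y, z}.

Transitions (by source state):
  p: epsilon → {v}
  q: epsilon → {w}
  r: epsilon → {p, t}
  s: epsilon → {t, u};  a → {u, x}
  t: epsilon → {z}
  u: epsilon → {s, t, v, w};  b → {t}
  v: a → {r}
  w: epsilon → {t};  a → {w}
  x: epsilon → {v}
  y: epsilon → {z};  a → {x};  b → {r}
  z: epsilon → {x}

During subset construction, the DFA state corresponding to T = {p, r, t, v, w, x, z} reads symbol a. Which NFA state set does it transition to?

{p, r, t, v, w, x, z}

v on a → {r}.
w on a → {w}.
No a-transition from p, r, t, x, z.
Union after reading a: {r, w}.
Now take the epsilon-closure:
From r via epsilon: add p, t.
From p via epsilon: add v.
From t via epsilon: add z.
From z via epsilon: add x.
No new states can be added; the closed set is {p, r, t, v, w, x, z}.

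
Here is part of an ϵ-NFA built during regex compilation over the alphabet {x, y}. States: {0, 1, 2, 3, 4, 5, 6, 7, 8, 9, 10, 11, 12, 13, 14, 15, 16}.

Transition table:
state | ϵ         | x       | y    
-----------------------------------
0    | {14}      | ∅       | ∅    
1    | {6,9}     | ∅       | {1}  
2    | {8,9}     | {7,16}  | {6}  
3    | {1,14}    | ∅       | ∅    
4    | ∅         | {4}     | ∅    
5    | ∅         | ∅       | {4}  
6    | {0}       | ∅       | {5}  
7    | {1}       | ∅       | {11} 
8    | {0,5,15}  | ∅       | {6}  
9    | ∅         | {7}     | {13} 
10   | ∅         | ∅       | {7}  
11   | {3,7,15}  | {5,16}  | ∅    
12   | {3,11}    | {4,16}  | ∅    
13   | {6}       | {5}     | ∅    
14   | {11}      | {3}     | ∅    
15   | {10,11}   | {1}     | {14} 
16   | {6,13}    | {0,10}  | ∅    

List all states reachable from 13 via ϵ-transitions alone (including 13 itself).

{0, 1, 3, 6, 7, 9, 10, 11, 13, 14, 15}

Start with {13}.
From 13 via ϵ: add 6.
From 6 via ϵ: add 0.
From 0 via ϵ: add 14.
From 14 via ϵ: add 11.
From 11 via ϵ: add 3, 7, 15.
From 3 via ϵ: add 1.
From 15 via ϵ: add 10.
From 1 via ϵ: add 9.
No new states can be added; the closed set is {0, 1, 3, 6, 7, 9, 10, 11, 13, 14, 15}.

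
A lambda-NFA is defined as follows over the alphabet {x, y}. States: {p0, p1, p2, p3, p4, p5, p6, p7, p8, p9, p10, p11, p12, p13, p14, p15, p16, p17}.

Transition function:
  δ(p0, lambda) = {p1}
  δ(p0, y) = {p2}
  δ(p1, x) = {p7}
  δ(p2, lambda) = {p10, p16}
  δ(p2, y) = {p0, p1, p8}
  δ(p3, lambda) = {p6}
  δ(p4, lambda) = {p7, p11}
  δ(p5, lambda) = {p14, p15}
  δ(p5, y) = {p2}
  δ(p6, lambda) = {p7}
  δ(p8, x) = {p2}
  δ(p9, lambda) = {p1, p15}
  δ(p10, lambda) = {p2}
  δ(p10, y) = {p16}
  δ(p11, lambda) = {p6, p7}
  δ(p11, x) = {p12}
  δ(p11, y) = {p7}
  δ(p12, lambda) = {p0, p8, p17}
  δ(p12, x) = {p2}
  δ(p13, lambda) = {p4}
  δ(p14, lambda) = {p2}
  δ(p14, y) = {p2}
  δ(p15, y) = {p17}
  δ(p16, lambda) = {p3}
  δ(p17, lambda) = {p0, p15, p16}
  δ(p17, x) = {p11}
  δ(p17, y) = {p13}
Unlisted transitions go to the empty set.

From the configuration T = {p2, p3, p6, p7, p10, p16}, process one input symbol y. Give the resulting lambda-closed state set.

{p0, p1, p3, p6, p7, p8, p16}

p2 on y → {p0, p1, p8}.
p10 on y → {p16}.
No y-transition from p3, p6, p7, p16.
Union after reading y: {p0, p1, p8, p16}.
Now take the lambda-closure:
From p16 via lambda: add p3.
From p3 via lambda: add p6.
From p6 via lambda: add p7.
No new states can be added; the closed set is {p0, p1, p3, p6, p7, p8, p16}.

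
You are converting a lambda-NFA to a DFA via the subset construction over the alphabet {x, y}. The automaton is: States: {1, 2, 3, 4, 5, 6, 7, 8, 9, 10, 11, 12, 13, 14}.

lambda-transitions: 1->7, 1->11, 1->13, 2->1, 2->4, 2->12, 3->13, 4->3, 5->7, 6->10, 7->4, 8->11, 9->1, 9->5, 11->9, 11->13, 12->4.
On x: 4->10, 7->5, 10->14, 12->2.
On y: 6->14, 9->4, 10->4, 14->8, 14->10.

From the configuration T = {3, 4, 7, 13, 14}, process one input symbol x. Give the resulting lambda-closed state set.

4 on x → {10}.
7 on x → {5}.
No x-transition from 3, 13, 14.
Union after reading x: {5, 10}.
Now take the lambda-closure:
From 5 via lambda: add 7.
From 7 via lambda: add 4.
From 4 via lambda: add 3.
From 3 via lambda: add 13.
No new states can be added; the closed set is {3, 4, 5, 7, 10, 13}.

{3, 4, 5, 7, 10, 13}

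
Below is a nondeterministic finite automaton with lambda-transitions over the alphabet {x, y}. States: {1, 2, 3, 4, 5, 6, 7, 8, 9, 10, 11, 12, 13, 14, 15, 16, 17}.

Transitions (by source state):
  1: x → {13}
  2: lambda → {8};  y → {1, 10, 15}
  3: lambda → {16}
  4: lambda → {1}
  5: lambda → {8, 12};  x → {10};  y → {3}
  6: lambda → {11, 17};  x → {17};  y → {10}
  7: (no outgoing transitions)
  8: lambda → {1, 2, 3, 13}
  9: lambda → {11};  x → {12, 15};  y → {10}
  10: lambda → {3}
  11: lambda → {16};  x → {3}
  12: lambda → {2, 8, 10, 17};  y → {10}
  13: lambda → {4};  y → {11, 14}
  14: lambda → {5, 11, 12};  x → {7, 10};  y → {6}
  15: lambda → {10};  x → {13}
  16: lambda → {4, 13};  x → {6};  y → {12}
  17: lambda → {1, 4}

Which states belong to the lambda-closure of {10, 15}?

Start with {10, 15}.
From 10 via lambda: add 3.
From 3 via lambda: add 16.
From 16 via lambda: add 4, 13.
From 4 via lambda: add 1.
No new states can be added; the closed set is {1, 3, 4, 10, 13, 15, 16}.

{1, 3, 4, 10, 13, 15, 16}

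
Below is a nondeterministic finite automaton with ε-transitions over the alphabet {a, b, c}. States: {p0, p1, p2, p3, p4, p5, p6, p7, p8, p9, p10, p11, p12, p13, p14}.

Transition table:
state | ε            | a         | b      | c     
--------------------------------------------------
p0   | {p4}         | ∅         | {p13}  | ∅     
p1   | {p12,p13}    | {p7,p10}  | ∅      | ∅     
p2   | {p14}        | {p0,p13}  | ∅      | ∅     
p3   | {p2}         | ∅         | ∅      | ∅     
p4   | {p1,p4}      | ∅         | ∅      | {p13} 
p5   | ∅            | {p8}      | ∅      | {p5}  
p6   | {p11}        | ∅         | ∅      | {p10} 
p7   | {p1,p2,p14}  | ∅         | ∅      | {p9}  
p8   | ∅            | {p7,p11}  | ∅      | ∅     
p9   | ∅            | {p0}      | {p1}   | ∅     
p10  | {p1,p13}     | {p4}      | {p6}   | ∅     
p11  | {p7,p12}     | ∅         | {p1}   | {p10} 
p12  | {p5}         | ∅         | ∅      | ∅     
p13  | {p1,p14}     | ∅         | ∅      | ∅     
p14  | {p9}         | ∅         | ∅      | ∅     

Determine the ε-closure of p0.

Start with {p0}.
From p0 via ε: add p4.
From p4 via ε: add p1.
From p1 via ε: add p12, p13.
From p12 via ε: add p5.
From p13 via ε: add p14.
From p14 via ε: add p9.
No new states can be added; the closed set is {p0, p1, p4, p5, p9, p12, p13, p14}.

{p0, p1, p4, p5, p9, p12, p13, p14}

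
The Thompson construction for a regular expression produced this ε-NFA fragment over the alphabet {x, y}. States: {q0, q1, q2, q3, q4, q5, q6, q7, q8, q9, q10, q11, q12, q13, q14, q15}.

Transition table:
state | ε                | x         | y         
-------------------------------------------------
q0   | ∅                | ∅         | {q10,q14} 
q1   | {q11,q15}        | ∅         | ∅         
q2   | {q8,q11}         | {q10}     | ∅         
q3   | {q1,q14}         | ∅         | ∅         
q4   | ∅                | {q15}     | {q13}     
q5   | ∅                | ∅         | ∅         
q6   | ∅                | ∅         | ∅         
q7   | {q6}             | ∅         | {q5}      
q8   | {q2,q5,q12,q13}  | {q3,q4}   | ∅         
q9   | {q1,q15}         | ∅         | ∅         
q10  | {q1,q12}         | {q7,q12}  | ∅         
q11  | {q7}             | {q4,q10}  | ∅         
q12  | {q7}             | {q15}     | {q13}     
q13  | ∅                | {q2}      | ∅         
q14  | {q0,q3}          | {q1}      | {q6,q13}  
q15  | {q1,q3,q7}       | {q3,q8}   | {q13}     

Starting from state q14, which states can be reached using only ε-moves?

Start with {q14}.
From q14 via ε: add q0, q3.
From q3 via ε: add q1.
From q1 via ε: add q11, q15.
From q11 via ε: add q7.
From q7 via ε: add q6.
No new states can be added; the closed set is {q0, q1, q3, q6, q7, q11, q14, q15}.

{q0, q1, q3, q6, q7, q11, q14, q15}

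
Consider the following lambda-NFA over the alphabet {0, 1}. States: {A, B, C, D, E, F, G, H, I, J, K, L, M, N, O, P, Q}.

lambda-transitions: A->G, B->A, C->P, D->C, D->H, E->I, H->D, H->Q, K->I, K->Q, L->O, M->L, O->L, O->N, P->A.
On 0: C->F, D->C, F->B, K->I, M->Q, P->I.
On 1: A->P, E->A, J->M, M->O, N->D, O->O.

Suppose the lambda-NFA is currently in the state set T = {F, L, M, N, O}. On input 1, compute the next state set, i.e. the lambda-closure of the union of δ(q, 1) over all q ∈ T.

M on 1 → {O}.
N on 1 → {D}.
O on 1 → {O}.
No 1-transition from F, L.
Union after reading 1: {D, O}.
Now take the lambda-closure:
From D via lambda: add C, H.
From O via lambda: add L, N.
From C via lambda: add P.
From H via lambda: add Q.
From P via lambda: add A.
From A via lambda: add G.
No new states can be added; the closed set is {A, C, D, G, H, L, N, O, P, Q}.

{A, C, D, G, H, L, N, O, P, Q}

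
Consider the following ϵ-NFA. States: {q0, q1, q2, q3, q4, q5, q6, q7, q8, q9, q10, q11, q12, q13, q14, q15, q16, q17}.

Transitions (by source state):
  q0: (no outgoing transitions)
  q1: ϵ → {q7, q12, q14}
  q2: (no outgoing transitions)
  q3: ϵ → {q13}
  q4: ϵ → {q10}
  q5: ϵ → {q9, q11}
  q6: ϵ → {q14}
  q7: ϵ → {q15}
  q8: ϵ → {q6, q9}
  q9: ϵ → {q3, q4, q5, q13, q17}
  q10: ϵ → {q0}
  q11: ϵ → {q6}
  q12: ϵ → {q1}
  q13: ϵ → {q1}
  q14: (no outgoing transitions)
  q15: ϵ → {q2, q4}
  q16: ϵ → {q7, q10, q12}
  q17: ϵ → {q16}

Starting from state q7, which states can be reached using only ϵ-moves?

{q0, q2, q4, q7, q10, q15}

Start with {q7}.
From q7 via ϵ: add q15.
From q15 via ϵ: add q2, q4.
From q4 via ϵ: add q10.
From q10 via ϵ: add q0.
No new states can be added; the closed set is {q0, q2, q4, q7, q10, q15}.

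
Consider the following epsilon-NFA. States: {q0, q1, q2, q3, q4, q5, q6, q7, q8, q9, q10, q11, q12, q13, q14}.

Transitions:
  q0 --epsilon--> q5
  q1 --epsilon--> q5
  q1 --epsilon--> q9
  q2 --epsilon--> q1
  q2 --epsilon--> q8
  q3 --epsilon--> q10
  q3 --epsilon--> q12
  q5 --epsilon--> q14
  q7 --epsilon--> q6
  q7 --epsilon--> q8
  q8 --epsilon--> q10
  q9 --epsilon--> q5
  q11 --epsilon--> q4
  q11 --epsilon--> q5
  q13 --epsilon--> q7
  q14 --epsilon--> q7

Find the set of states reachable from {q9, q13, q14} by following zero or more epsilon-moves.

{q5, q6, q7, q8, q9, q10, q13, q14}

Start with {q9, q13, q14}.
From q9 via epsilon: add q5.
From q13 via epsilon: add q7.
From q7 via epsilon: add q6, q8.
From q8 via epsilon: add q10.
No new states can be added; the closed set is {q5, q6, q7, q8, q9, q10, q13, q14}.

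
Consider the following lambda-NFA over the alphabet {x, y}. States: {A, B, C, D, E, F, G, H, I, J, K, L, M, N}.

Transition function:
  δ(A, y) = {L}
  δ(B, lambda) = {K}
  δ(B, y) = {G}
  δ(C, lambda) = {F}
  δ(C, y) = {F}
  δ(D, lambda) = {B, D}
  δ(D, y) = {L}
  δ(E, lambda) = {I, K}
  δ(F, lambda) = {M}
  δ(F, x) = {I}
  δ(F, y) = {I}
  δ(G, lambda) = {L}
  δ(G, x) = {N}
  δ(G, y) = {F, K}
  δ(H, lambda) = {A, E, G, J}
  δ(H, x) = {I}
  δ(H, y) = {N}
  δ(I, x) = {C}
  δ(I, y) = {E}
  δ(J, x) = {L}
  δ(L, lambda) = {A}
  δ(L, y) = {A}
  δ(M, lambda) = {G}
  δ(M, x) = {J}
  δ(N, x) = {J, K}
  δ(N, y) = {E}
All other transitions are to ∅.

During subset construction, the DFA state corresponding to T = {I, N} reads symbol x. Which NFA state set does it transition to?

I on x → {C}.
N on x → {J, K}.
Union after reading x: {C, J, K}.
Now take the lambda-closure:
From C via lambda: add F.
From F via lambda: add M.
From M via lambda: add G.
From G via lambda: add L.
From L via lambda: add A.
No new states can be added; the closed set is {A, C, F, G, J, K, L, M}.

{A, C, F, G, J, K, L, M}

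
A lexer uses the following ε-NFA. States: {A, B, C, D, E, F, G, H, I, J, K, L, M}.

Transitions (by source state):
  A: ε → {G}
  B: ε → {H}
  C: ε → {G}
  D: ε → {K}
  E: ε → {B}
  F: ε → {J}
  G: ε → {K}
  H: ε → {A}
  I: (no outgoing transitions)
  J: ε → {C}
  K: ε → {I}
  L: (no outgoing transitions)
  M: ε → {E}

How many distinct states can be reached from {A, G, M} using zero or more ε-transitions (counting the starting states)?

Start with {A, G, M}.
From G via ε: add K.
From M via ε: add E.
From E via ε: add B.
From K via ε: add I.
From B via ε: add H.
ε-closure = {A, B, E, G, H, I, K, M}, which has 8 states.

8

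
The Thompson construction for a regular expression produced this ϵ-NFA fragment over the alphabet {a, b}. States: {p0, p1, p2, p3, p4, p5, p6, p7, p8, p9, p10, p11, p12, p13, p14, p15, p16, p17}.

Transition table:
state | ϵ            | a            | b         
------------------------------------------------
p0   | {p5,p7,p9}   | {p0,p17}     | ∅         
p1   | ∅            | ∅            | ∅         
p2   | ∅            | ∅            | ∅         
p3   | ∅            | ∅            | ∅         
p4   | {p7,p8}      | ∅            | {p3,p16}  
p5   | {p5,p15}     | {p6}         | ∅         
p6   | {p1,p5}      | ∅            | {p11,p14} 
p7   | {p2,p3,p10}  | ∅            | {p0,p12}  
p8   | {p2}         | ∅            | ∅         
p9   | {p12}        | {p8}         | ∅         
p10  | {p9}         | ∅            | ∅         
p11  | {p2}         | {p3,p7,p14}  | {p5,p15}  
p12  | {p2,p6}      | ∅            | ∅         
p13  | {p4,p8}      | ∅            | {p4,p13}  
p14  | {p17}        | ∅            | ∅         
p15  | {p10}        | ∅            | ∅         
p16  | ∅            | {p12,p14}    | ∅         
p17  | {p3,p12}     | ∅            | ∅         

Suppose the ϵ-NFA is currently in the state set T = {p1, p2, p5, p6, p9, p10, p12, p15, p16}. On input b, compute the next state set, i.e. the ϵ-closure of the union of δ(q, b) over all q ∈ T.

p6 on b → {p11, p14}.
No b-transition from p1, p2, p5, p9, p10, p12, p15, p16.
Union after reading b: {p11, p14}.
Now take the ϵ-closure:
From p11 via ϵ: add p2.
From p14 via ϵ: add p17.
From p17 via ϵ: add p3, p12.
From p12 via ϵ: add p6.
From p6 via ϵ: add p1, p5.
From p5 via ϵ: add p15.
From p15 via ϵ: add p10.
From p10 via ϵ: add p9.
No new states can be added; the closed set is {p1, p2, p3, p5, p6, p9, p10, p11, p12, p14, p15, p17}.

{p1, p2, p3, p5, p6, p9, p10, p11, p12, p14, p15, p17}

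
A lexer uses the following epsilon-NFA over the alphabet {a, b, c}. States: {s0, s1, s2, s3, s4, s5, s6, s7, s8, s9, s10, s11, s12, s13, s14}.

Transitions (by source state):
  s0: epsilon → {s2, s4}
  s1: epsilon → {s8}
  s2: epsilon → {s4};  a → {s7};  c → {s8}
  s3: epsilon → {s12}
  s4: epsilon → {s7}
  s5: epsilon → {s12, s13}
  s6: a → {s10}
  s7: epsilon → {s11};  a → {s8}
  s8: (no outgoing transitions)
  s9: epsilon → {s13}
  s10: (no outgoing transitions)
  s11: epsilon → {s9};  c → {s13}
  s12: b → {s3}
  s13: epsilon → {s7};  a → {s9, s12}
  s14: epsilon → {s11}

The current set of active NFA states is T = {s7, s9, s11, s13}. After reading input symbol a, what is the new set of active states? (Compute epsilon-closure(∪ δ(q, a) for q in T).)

{s7, s8, s9, s11, s12, s13}

s7 on a → {s8}.
s13 on a → {s9, s12}.
No a-transition from s9, s11.
Union after reading a: {s8, s9, s12}.
Now take the epsilon-closure:
From s9 via epsilon: add s13.
From s13 via epsilon: add s7.
From s7 via epsilon: add s11.
No new states can be added; the closed set is {s7, s8, s9, s11, s12, s13}.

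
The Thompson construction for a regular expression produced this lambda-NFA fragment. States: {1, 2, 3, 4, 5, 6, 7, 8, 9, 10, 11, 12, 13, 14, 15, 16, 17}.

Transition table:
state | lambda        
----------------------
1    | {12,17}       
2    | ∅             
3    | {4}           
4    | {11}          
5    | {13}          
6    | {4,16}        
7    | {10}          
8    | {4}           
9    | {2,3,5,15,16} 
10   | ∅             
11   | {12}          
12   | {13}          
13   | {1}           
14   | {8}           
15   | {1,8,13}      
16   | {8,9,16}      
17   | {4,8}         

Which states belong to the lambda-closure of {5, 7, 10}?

{1, 4, 5, 7, 8, 10, 11, 12, 13, 17}

Start with {5, 7, 10}.
From 5 via lambda: add 13.
From 13 via lambda: add 1.
From 1 via lambda: add 12, 17.
From 17 via lambda: add 4, 8.
From 4 via lambda: add 11.
No new states can be added; the closed set is {1, 4, 5, 7, 8, 10, 11, 12, 13, 17}.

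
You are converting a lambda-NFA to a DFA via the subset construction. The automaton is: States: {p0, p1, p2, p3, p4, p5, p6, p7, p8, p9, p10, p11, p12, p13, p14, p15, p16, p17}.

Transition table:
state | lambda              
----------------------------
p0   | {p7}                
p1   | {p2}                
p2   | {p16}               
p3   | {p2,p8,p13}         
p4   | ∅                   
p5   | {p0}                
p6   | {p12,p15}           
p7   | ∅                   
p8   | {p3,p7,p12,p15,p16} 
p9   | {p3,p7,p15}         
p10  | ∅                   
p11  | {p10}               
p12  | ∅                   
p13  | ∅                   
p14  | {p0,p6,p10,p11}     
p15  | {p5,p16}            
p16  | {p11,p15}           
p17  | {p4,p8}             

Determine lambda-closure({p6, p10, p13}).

Start with {p6, p10, p13}.
From p6 via lambda: add p12, p15.
From p15 via lambda: add p5, p16.
From p5 via lambda: add p0.
From p16 via lambda: add p11.
From p0 via lambda: add p7.
No new states can be added; the closed set is {p0, p5, p6, p7, p10, p11, p12, p13, p15, p16}.

{p0, p5, p6, p7, p10, p11, p12, p13, p15, p16}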